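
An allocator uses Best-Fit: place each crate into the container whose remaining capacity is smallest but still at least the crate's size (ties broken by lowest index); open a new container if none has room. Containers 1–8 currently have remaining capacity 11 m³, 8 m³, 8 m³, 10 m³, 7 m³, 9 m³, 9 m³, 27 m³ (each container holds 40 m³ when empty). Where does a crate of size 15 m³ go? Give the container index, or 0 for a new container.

8

Containers with room: container 8 (27 m³).
Tightest fit is container 8 with 27 m³ free.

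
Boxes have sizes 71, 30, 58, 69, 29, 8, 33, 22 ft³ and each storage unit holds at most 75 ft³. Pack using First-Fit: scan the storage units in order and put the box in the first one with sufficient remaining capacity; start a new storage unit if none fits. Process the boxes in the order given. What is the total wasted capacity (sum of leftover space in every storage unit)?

55

Put 71 ft³ in storage unit 1; 4 ft³ remain.
Put 30 ft³ in storage unit 2; 45 ft³ remain.
Put 58 ft³ in storage unit 3; 17 ft³ remain.
Put 69 ft³ in storage unit 4; 6 ft³ remain.
Put 29 ft³ in storage unit 2; 16 ft³ remain.
Put 8 ft³ in storage unit 2; 8 ft³ remain.
Put 33 ft³ in storage unit 5; 42 ft³ remain.
Put 22 ft³ in storage unit 5; 20 ft³ remain.
5 storage units × 75 ft³ = 375 ft³; used 320 ft³; unused 55 ft³.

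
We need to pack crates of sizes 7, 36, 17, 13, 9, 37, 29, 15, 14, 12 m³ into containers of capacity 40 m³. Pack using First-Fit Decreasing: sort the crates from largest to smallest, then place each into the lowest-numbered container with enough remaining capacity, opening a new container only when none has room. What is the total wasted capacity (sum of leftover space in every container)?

Sorted descending: 37, 36, 29, 17, 15, 14, 13, 12, 9, 7.
Put 37 m³ in container 1; 3 m³ remain.
Put 36 m³ in container 2; 4 m³ remain.
Put 29 m³ in container 3; 11 m³ remain.
Put 17 m³ in container 4; 23 m³ remain.
Put 15 m³ in container 4; 8 m³ remain.
Put 14 m³ in container 5; 26 m³ remain.
Put 13 m³ in container 5; 13 m³ remain.
Put 12 m³ in container 5; 1 m³ remain.
Put 9 m³ in container 3; 2 m³ remain.
Put 7 m³ in container 4; 1 m³ remain.
5 containers × 40 m³ = 200 m³; used 189 m³; unused 11 m³.

11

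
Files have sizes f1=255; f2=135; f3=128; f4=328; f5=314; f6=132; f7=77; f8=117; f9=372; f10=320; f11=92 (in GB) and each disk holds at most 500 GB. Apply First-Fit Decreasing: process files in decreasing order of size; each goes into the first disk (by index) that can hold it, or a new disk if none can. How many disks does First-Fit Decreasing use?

Sorted descending: 372, 328, 320, 314, 255, 135, 132, 128, 117, 92, 77.
Put 372 GB in disk 1; 128 GB remain.
Put 328 GB in disk 2; 172 GB remain.
Put 320 GB in disk 3; 180 GB remain.
Put 314 GB in disk 4; 186 GB remain.
Put 255 GB in disk 5; 245 GB remain.
Put 135 GB in disk 2; 37 GB remain.
Put 132 GB in disk 3; 48 GB remain.
Put 128 GB in disk 1; 0 GB remain.
Put 117 GB in disk 4; 69 GB remain.
Put 92 GB in disk 5; 153 GB remain.
Put 77 GB in disk 5; 76 GB remain.
Final disks: [372,128] [328,135] [320,132] [314,117] [255,92,77].

5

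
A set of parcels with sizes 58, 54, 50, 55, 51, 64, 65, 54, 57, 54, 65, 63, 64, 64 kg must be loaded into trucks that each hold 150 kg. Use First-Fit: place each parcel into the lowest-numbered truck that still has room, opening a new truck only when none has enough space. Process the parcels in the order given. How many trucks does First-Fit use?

7 trucks

truck 1: place 58 kg, 92 kg left
truck 1: place 54 kg, 38 kg left
truck 2: place 50 kg, 100 kg left
truck 2: place 55 kg, 45 kg left
truck 3: place 51 kg, 99 kg left
truck 3: place 64 kg, 35 kg left
truck 4: place 65 kg, 85 kg left
truck 4: place 54 kg, 31 kg left
truck 5: place 57 kg, 93 kg left
truck 5: place 54 kg, 39 kg left
truck 6: place 65 kg, 85 kg left
truck 6: place 63 kg, 22 kg left
truck 7: place 64 kg, 86 kg left
truck 7: place 64 kg, 22 kg left
Final trucks: [58,54] [50,55] [51,64] [65,54] [57,54] [65,63] [64,64].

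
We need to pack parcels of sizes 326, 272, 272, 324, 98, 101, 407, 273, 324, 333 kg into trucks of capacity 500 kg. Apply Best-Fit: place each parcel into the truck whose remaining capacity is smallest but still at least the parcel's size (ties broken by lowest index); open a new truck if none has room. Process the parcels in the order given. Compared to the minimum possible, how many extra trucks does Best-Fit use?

Best-Fit: [326,98] [272] [272] [324,101] [407] [273] [324] [333] → 8 trucks.
8 parcels exceed 250 kg (half the capacity), and no two of those can share a truck, so at least 8 trucks are needed.
So 8 is already optimal.

0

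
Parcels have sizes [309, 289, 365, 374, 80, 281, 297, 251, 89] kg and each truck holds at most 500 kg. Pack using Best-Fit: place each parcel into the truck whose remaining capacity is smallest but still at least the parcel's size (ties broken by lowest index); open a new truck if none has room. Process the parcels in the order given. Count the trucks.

7

309 kg → truck 1 (remaining 191 kg)
289 kg → truck 2 (remaining 211 kg)
365 kg → truck 3 (remaining 135 kg)
374 kg → truck 4 (remaining 126 kg)
80 kg → truck 4 (remaining 46 kg)
281 kg → truck 5 (remaining 219 kg)
297 kg → truck 6 (remaining 203 kg)
251 kg → truck 7 (remaining 249 kg)
89 kg → truck 3 (remaining 46 kg)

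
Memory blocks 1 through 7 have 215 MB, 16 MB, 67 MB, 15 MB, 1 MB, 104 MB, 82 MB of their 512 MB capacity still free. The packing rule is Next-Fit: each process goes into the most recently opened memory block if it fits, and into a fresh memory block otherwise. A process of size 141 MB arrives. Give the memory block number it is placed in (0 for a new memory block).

Next-Fit only looks at memory block 7, which has 82 MB free.
141 MB does not fit, so a new memory block is opened.

0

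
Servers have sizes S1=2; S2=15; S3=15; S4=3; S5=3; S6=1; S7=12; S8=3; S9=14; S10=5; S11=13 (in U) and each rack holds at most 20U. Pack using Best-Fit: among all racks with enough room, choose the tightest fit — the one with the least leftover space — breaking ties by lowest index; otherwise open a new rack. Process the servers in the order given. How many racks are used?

S1 (2U) → rack 1 (remaining 18U)
S2 (15U) → rack 1 (remaining 3U)
S3 (15U) → rack 2 (remaining 5U)
S4 (3U) → rack 1 (remaining 0U)
S5 (3U) → rack 2 (remaining 2U)
S6 (1U) → rack 2 (remaining 1U)
S7 (12U) → rack 3 (remaining 8U)
S8 (3U) → rack 3 (remaining 5U)
S9 (14U) → rack 4 (remaining 6U)
S10 (5U) → rack 3 (remaining 0U)
S11 (13U) → rack 5 (remaining 7U)
Final racks: [2,15,3] [15,3,1] [12,3,5] [14] [13].

5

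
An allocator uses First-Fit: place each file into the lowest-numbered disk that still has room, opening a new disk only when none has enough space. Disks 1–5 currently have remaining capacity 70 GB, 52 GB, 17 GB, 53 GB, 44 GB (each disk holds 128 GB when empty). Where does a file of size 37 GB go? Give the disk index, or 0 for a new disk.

1

Disks with room: disk 1 (70 GB), disk 2 (52 GB), disk 4 (53 GB), disk 5 (44 GB).
The first with room is disk 1.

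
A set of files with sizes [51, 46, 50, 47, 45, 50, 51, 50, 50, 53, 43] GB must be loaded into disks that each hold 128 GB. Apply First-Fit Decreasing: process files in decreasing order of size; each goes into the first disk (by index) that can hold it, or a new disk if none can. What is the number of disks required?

Sorted descending: 53, 51, 51, 50, 50, 50, 50, 47, 46, 45, 43.
disk 1: place 53 GB, 75 GB left
disk 1: place 51 GB, 24 GB left
disk 2: place 51 GB, 77 GB left
disk 2: place 50 GB, 27 GB left
disk 3: place 50 GB, 78 GB left
disk 3: place 50 GB, 28 GB left
disk 4: place 50 GB, 78 GB left
disk 4: place 47 GB, 31 GB left
disk 5: place 46 GB, 82 GB left
disk 5: place 45 GB, 37 GB left
disk 6: place 43 GB, 85 GB left
Final disks: [53,51] [51,50] [50,50] [50,47] [46,45] [43].

6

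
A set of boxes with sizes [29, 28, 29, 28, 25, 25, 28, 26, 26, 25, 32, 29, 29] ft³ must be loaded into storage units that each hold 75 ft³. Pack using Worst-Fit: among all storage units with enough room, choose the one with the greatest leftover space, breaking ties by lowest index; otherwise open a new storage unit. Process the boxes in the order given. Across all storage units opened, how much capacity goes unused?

storage unit 1: place 29 ft³, 46 ft³ left
storage unit 1: place 28 ft³, 18 ft³ left
storage unit 2: place 29 ft³, 46 ft³ left
storage unit 2: place 28 ft³, 18 ft³ left
storage unit 3: place 25 ft³, 50 ft³ left
storage unit 3: place 25 ft³, 25 ft³ left
storage unit 4: place 28 ft³, 47 ft³ left
storage unit 4: place 26 ft³, 21 ft³ left
storage unit 5: place 26 ft³, 49 ft³ left
storage unit 5: place 25 ft³, 24 ft³ left
storage unit 6: place 32 ft³, 43 ft³ left
storage unit 6: place 29 ft³, 14 ft³ left
storage unit 7: place 29 ft³, 46 ft³ left
7 storage units × 75 ft³ = 525 ft³; used 359 ft³; unused 166 ft³.

166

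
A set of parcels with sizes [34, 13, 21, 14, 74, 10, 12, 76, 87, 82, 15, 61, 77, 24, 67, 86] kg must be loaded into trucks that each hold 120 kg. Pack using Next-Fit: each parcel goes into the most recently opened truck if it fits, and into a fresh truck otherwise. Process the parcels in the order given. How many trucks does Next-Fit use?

9 trucks

Put 34 kg in truck 1; 86 kg remain.
Put 13 kg in truck 1; 73 kg remain.
Put 21 kg in truck 1; 52 kg remain.
Put 14 kg in truck 1; 38 kg remain.
Put 74 kg in truck 2; 46 kg remain.
Put 10 kg in truck 2; 36 kg remain.
Put 12 kg in truck 2; 24 kg remain.
Put 76 kg in truck 3; 44 kg remain.
Put 87 kg in truck 4; 33 kg remain.
Put 82 kg in truck 5; 38 kg remain.
Put 15 kg in truck 5; 23 kg remain.
Put 61 kg in truck 6; 59 kg remain.
Put 77 kg in truck 7; 43 kg remain.
Put 24 kg in truck 7; 19 kg remain.
Put 67 kg in truck 8; 53 kg remain.
Put 86 kg in truck 9; 34 kg remain.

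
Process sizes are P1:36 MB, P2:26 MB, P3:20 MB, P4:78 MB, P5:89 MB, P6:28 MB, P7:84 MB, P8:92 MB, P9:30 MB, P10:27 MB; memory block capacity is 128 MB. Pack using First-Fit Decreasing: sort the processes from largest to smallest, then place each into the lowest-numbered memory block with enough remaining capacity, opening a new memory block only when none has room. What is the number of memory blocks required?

5 memory blocks

Sorted descending: 92, 89, 84, 78, 36, 30, 28, 27, 26, 20.
memory block 1: place 92 MB, 36 MB left
memory block 2: place 89 MB, 39 MB left
memory block 3: place 84 MB, 44 MB left
memory block 4: place 78 MB, 50 MB left
memory block 1: place 36 MB, 0 MB left
memory block 2: place 30 MB, 9 MB left
memory block 3: place 28 MB, 16 MB left
memory block 4: place 27 MB, 23 MB left
memory block 5: place 26 MB, 102 MB left
memory block 4: place 20 MB, 3 MB left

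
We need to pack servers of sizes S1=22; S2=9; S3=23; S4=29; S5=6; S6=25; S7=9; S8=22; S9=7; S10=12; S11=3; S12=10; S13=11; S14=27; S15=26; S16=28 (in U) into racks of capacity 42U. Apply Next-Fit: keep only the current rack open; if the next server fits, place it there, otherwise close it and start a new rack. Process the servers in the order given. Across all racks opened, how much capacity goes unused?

109

rack 1: place S1 (22U), 20U left
rack 1: place S2 (9U), 11U left
rack 2: place S3 (23U), 19U left
rack 3: place S4 (29U), 13U left
rack 3: place S5 (6U), 7U left
rack 4: place S6 (25U), 17U left
rack 4: place S7 (9U), 8U left
rack 5: place S8 (22U), 20U left
rack 5: place S9 (7U), 13U left
rack 5: place S10 (12U), 1U left
rack 6: place S11 (3U), 39U left
rack 6: place S12 (10U), 29U left
rack 6: place S13 (11U), 18U left
rack 7: place S14 (27U), 15U left
rack 8: place S15 (26U), 16U left
rack 9: place S16 (28U), 14U left
9 racks × 42U = 378U; used 269U; unused 109U.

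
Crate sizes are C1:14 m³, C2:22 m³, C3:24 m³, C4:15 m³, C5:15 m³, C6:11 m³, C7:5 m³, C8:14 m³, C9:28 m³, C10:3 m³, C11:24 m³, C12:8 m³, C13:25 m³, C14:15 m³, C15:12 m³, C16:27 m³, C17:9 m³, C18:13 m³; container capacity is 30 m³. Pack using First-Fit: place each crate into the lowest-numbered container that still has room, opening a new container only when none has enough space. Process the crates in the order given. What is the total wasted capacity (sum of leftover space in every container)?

46

C1 (14 m³) → container 1 (remaining 16 m³)
C2 (22 m³) → container 2 (remaining 8 m³)
C3 (24 m³) → container 3 (remaining 6 m³)
C4 (15 m³) → container 1 (remaining 1 m³)
C5 (15 m³) → container 4 (remaining 15 m³)
C6 (11 m³) → container 4 (remaining 4 m³)
C7 (5 m³) → container 2 (remaining 3 m³)
C8 (14 m³) → container 5 (remaining 16 m³)
C9 (28 m³) → container 6 (remaining 2 m³)
C10 (3 m³) → container 2 (remaining 0 m³)
C11 (24 m³) → container 7 (remaining 6 m³)
C12 (8 m³) → container 5 (remaining 8 m³)
C13 (25 m³) → container 8 (remaining 5 m³)
C14 (15 m³) → container 9 (remaining 15 m³)
C15 (12 m³) → container 9 (remaining 3 m³)
C16 (27 m³) → container 10 (remaining 3 m³)
C17 (9 m³) → container 11 (remaining 21 m³)
C18 (13 m³) → container 11 (remaining 8 m³)
11 containers × 30 m³ = 330 m³; used 284 m³; unused 46 m³.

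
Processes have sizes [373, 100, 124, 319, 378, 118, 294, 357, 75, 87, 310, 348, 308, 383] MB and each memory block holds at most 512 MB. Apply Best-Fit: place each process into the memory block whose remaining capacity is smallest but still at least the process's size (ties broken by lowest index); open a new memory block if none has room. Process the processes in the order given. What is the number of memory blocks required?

Put 373 MB in memory block 1; 139 MB remain.
Put 100 MB in memory block 1; 39 MB remain.
Put 124 MB in memory block 2; 388 MB remain.
Put 319 MB in memory block 2; 69 MB remain.
Put 378 MB in memory block 3; 134 MB remain.
Put 118 MB in memory block 3; 16 MB remain.
Put 294 MB in memory block 4; 218 MB remain.
Put 357 MB in memory block 5; 155 MB remain.
Put 75 MB in memory block 5; 80 MB remain.
Put 87 MB in memory block 4; 131 MB remain.
Put 310 MB in memory block 6; 202 MB remain.
Put 348 MB in memory block 7; 164 MB remain.
Put 308 MB in memory block 8; 204 MB remain.
Put 383 MB in memory block 9; 129 MB remain.
Final memory blocks: [373,100] [124,319] [378,118] [294,87] [357,75] [310] [348] [308] [383].

9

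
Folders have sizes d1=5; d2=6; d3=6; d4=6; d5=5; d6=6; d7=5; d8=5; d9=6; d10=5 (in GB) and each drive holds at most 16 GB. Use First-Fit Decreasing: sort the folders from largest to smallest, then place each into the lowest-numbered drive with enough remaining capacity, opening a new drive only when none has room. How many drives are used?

4

Sorted descending: 6, 6, 6, 6, 6, 5, 5, 5, 5, 5.
6 GB → drive 1 (remaining 10 GB)
6 GB → drive 1 (remaining 4 GB)
6 GB → drive 2 (remaining 10 GB)
6 GB → drive 2 (remaining 4 GB)
6 GB → drive 3 (remaining 10 GB)
5 GB → drive 3 (remaining 5 GB)
5 GB → drive 3 (remaining 0 GB)
5 GB → drive 4 (remaining 11 GB)
5 GB → drive 4 (remaining 6 GB)
5 GB → drive 4 (remaining 1 GB)
Final drives: [6,6] [6,6] [6,5,5] [5,5,5].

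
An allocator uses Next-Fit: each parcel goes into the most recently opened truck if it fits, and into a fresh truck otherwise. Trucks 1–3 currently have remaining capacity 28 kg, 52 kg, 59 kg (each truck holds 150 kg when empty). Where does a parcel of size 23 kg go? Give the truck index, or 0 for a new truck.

3

Next-Fit only looks at truck 3, which has 59 kg free.
23 kg fits there.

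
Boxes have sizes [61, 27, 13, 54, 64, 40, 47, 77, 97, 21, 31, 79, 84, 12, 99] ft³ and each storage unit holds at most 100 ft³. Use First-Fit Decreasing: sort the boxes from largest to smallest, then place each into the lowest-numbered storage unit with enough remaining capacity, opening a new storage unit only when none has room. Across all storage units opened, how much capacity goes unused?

Sorted descending: 99, 97, 84, 79, 77, 64, 61, 54, 47, 40, 31, 27, 21, 13, 12.
99 ft³ → storage unit 1 (remaining 1 ft³)
97 ft³ → storage unit 2 (remaining 3 ft³)
84 ft³ → storage unit 3 (remaining 16 ft³)
79 ft³ → storage unit 4 (remaining 21 ft³)
77 ft³ → storage unit 5 (remaining 23 ft³)
64 ft³ → storage unit 6 (remaining 36 ft³)
61 ft³ → storage unit 7 (remaining 39 ft³)
54 ft³ → storage unit 8 (remaining 46 ft³)
47 ft³ → storage unit 9 (remaining 53 ft³)
40 ft³ → storage unit 8 (remaining 6 ft³)
31 ft³ → storage unit 6 (remaining 5 ft³)
27 ft³ → storage unit 7 (remaining 12 ft³)
21 ft³ → storage unit 4 (remaining 0 ft³)
13 ft³ → storage unit 3 (remaining 3 ft³)
12 ft³ → storage unit 5 (remaining 11 ft³)
9 storage units × 100 ft³ = 900 ft³; used 806 ft³; unused 94 ft³.

94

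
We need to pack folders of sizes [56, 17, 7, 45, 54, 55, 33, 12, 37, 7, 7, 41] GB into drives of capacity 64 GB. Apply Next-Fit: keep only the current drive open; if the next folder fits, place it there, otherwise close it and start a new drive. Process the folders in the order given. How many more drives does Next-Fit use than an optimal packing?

Next-Fit: [56] [17,7] [45] [54] [55] [33,12] [37,7,7] [41] → 8 drives.
7 folders exceed 32 GB (half the capacity), and no two of those can share a drive, so at least 7 drives are needed.
An optimal packing achieves that bound: [56,7] [55,7] [54,7] [45,17] [41,12] [37] [33] → 7 drives.
Excess: 8 − 7 = 1.

1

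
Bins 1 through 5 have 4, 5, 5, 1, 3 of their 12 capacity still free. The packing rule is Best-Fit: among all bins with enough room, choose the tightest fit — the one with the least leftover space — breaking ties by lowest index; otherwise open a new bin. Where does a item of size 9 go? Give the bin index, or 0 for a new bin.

No bin has ≥ 9 free, so a new bin is opened.

0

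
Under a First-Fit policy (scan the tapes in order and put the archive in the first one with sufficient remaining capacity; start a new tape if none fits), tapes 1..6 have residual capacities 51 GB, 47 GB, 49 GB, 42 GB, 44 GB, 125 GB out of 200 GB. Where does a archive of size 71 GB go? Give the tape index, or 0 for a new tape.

6

Tapes with room: tape 6 (125 GB).
The first with room is tape 6.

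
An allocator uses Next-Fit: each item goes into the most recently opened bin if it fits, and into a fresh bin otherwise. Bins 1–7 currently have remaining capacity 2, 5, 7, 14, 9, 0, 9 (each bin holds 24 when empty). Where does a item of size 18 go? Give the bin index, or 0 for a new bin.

0

Next-Fit only looks at bin 7, which has 9 free.
18 does not fit, so a new bin is opened.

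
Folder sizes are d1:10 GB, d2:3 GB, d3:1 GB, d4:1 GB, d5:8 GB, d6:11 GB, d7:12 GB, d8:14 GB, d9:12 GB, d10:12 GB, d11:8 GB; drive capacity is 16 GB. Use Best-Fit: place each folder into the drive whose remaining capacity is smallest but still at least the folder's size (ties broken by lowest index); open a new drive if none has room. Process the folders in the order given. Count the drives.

drive 1: place d1 (10 GB), 6 GB left
drive 1: place d2 (3 GB), 3 GB left
drive 1: place d3 (1 GB), 2 GB left
drive 1: place d4 (1 GB), 1 GB left
drive 2: place d5 (8 GB), 8 GB left
drive 3: place d6 (11 GB), 5 GB left
drive 4: place d7 (12 GB), 4 GB left
drive 5: place d8 (14 GB), 2 GB left
drive 6: place d9 (12 GB), 4 GB left
drive 7: place d10 (12 GB), 4 GB left
drive 2: place d11 (8 GB), 0 GB left

7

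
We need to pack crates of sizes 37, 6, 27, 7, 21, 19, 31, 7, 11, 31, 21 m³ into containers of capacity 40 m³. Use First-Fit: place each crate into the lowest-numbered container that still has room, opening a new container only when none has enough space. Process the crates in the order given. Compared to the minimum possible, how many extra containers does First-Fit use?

0

First-Fit: [37] [6,27,7] [21,19] [31,7] [11,21] [31] → 6 containers.
Total size 218 m³; any packing needs at least ⌈218/40⌉ = 6 containers.
So 6 is already optimal.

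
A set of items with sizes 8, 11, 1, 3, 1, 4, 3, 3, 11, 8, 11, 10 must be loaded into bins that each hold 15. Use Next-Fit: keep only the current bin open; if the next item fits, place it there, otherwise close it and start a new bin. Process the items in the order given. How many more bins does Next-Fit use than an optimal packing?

Next-Fit: [8] [11,1,3] [1,4,3,3] [11] [8] [11] [10] → 7 bins.
6 items exceed 7.5 (half the capacity), and no two of those can share a bin, so at least 6 bins are needed.
An optimal packing achieves that bound: [11,4] [11,3,1] [11,3,1] [10,3] [8] [8] → 6 bins.
Excess: 7 − 6 = 1.

1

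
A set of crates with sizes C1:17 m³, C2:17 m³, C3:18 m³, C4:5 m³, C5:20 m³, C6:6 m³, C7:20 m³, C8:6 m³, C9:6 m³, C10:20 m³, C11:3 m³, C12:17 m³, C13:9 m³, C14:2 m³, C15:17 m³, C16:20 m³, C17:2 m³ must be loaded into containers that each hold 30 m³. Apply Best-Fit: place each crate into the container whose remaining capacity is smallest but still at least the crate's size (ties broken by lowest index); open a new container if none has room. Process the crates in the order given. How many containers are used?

9

container 1: place C1 (17 m³), 13 m³ left
container 2: place C2 (17 m³), 13 m³ left
container 3: place C3 (18 m³), 12 m³ left
container 3: place C4 (5 m³), 7 m³ left
container 4: place C5 (20 m³), 10 m³ left
container 3: place C6 (6 m³), 1 m³ left
container 5: place C7 (20 m³), 10 m³ left
container 4: place C8 (6 m³), 4 m³ left
container 5: place C9 (6 m³), 4 m³ left
container 6: place C10 (20 m³), 10 m³ left
container 4: place C11 (3 m³), 1 m³ left
container 7: place C12 (17 m³), 13 m³ left
container 6: place C13 (9 m³), 1 m³ left
container 5: place C14 (2 m³), 2 m³ left
container 8: place C15 (17 m³), 13 m³ left
container 9: place C16 (20 m³), 10 m³ left
container 5: place C17 (2 m³), 0 m³ left
Final containers: [17] [17] [18,5,6] [20,6,3] [20,6,2,2] [20,9] [17] [17] [20].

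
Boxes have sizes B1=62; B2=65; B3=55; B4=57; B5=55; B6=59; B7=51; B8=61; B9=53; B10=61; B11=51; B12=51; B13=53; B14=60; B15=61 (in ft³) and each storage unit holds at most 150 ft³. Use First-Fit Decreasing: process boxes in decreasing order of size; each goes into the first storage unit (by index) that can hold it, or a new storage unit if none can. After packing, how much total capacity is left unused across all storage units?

345

Sorted descending: 65, 62, 61, 61, 61, 60, 59, 57, 55, 55, 53, 53, 51, 51, 51.
Put 65 ft³ in storage unit 1; 85 ft³ remain.
Put 62 ft³ in storage unit 1; 23 ft³ remain.
Put 61 ft³ in storage unit 2; 89 ft³ remain.
Put 61 ft³ in storage unit 2; 28 ft³ remain.
Put 61 ft³ in storage unit 3; 89 ft³ remain.
Put 60 ft³ in storage unit 3; 29 ft³ remain.
Put 59 ft³ in storage unit 4; 91 ft³ remain.
Put 57 ft³ in storage unit 4; 34 ft³ remain.
Put 55 ft³ in storage unit 5; 95 ft³ remain.
Put 55 ft³ in storage unit 5; 40 ft³ remain.
Put 53 ft³ in storage unit 6; 97 ft³ remain.
Put 53 ft³ in storage unit 6; 44 ft³ remain.
Put 51 ft³ in storage unit 7; 99 ft³ remain.
Put 51 ft³ in storage unit 7; 48 ft³ remain.
Put 51 ft³ in storage unit 8; 99 ft³ remain.
8 storage units × 150 ft³ = 1200 ft³; used 855 ft³; unused 345 ft³.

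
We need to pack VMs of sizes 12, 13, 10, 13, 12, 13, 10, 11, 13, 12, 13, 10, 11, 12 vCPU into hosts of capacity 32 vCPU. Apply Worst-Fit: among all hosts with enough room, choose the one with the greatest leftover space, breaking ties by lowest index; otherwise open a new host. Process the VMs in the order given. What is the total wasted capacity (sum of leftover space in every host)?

host 1: place 12 vCPU, 20 vCPU left
host 1: place 13 vCPU, 7 vCPU left
host 2: place 10 vCPU, 22 vCPU left
host 2: place 13 vCPU, 9 vCPU left
host 3: place 12 vCPU, 20 vCPU left
host 3: place 13 vCPU, 7 vCPU left
host 4: place 10 vCPU, 22 vCPU left
host 4: place 11 vCPU, 11 vCPU left
host 5: place 13 vCPU, 19 vCPU left
host 5: place 12 vCPU, 7 vCPU left
host 6: place 13 vCPU, 19 vCPU left
host 6: place 10 vCPU, 9 vCPU left
host 4: place 11 vCPU, 0 vCPU left
host 7: place 12 vCPU, 20 vCPU left
7 hosts × 32 vCPU = 224 vCPU; used 165 vCPU; unused 59 vCPU.

59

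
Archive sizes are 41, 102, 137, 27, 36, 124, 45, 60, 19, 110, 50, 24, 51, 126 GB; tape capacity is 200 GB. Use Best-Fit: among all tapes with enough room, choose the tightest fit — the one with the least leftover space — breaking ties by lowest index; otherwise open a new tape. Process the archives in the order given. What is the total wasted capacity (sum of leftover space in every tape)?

Put 41 GB in tape 1; 159 GB remain.
Put 102 GB in tape 1; 57 GB remain.
Put 137 GB in tape 2; 63 GB remain.
Put 27 GB in tape 1; 30 GB remain.
Put 36 GB in tape 2; 27 GB remain.
Put 124 GB in tape 3; 76 GB remain.
Put 45 GB in tape 3; 31 GB remain.
Put 60 GB in tape 4; 140 GB remain.
Put 19 GB in tape 2; 8 GB remain.
Put 110 GB in tape 4; 30 GB remain.
Put 50 GB in tape 5; 150 GB remain.
Put 24 GB in tape 1; 6 GB remain.
Put 51 GB in tape 5; 99 GB remain.
Put 126 GB in tape 6; 74 GB remain.
6 tapes × 200 GB = 1200 GB; used 952 GB; unused 248 GB.

248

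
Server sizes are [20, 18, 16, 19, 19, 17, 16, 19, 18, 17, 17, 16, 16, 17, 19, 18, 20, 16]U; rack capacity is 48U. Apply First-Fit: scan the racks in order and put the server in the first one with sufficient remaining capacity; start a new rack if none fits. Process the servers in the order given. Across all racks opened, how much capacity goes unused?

rack 1: place 20U, 28U left
rack 1: place 18U, 10U left
rack 2: place 16U, 32U left
rack 2: place 19U, 13U left
rack 3: place 19U, 29U left
rack 3: place 17U, 12U left
rack 4: place 16U, 32U left
rack 4: place 19U, 13U left
rack 5: place 18U, 30U left
rack 5: place 17U, 13U left
rack 6: place 17U, 31U left
rack 6: place 16U, 15U left
rack 7: place 16U, 32U left
rack 7: place 17U, 15U left
rack 8: place 19U, 29U left
rack 8: place 18U, 11U left
rack 9: place 20U, 28U left
rack 9: place 16U, 12U left
9 racks × 48U = 432U; used 318U; unused 114U.

114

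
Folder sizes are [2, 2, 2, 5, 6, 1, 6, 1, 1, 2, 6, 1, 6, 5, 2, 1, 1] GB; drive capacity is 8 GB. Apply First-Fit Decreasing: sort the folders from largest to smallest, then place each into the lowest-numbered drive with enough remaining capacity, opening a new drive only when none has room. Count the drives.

Sorted descending: 6, 6, 6, 6, 5, 5, 2, 2, 2, 2, 2, 1, 1, 1, 1, 1, 1.
Put 6 GB in drive 1; 2 GB remain.
Put 6 GB in drive 2; 2 GB remain.
Put 6 GB in drive 3; 2 GB remain.
Put 6 GB in drive 4; 2 GB remain.
Put 5 GB in drive 5; 3 GB remain.
Put 5 GB in drive 6; 3 GB remain.
Put 2 GB in drive 1; 0 GB remain.
Put 2 GB in drive 2; 0 GB remain.
Put 2 GB in drive 3; 0 GB remain.
Put 2 GB in drive 4; 0 GB remain.
Put 2 GB in drive 5; 1 GB remain.
Put 1 GB in drive 5; 0 GB remain.
Put 1 GB in drive 6; 2 GB remain.
Put 1 GB in drive 6; 1 GB remain.
Put 1 GB in drive 6; 0 GB remain.
Put 1 GB in drive 7; 7 GB remain.
Put 1 GB in drive 7; 6 GB remain.

7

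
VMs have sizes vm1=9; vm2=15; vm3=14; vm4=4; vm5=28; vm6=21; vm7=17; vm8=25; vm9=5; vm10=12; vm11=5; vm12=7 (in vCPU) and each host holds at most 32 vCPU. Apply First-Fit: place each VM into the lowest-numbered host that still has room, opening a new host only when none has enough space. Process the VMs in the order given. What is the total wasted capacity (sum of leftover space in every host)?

host 1: place vm1 (9 vCPU), 23 vCPU left
host 1: place vm2 (15 vCPU), 8 vCPU left
host 2: place vm3 (14 vCPU), 18 vCPU left
host 1: place vm4 (4 vCPU), 4 vCPU left
host 3: place vm5 (28 vCPU), 4 vCPU left
host 4: place vm6 (21 vCPU), 11 vCPU left
host 2: place vm7 (17 vCPU), 1 vCPU left
host 5: place vm8 (25 vCPU), 7 vCPU left
host 4: place vm9 (5 vCPU), 6 vCPU left
host 6: place vm10 (12 vCPU), 20 vCPU left
host 4: place vm11 (5 vCPU), 1 vCPU left
host 5: place vm12 (7 vCPU), 0 vCPU left
6 hosts × 32 vCPU = 192 vCPU; used 162 vCPU; unused 30 vCPU.

30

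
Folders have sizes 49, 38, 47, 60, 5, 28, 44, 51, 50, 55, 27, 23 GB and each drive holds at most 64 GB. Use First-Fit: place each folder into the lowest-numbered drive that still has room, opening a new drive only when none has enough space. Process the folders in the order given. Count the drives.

9

Put 49 GB in drive 1; 15 GB remain.
Put 38 GB in drive 2; 26 GB remain.
Put 47 GB in drive 3; 17 GB remain.
Put 60 GB in drive 4; 4 GB remain.
Put 5 GB in drive 1; 10 GB remain.
Put 28 GB in drive 5; 36 GB remain.
Put 44 GB in drive 6; 20 GB remain.
Put 51 GB in drive 7; 13 GB remain.
Put 50 GB in drive 8; 14 GB remain.
Put 55 GB in drive 9; 9 GB remain.
Put 27 GB in drive 5; 9 GB remain.
Put 23 GB in drive 2; 3 GB remain.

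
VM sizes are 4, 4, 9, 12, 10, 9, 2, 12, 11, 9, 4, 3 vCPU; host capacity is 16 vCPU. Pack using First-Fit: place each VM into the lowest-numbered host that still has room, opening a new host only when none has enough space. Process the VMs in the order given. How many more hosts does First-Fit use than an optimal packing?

1

First-Fit: [4,4,2,4] [9,3] [12] [10] [9] [12] [11] [9] → 8 hosts.
7 VMs exceed 8 vCPU (half the capacity), and no two of those can share a host, so at least 7 hosts are needed.
An optimal packing achieves that bound: [12,4] [12,4] [11,4] [10,3,2] [9] [9] [9] → 7 hosts.
Excess: 8 − 7 = 1.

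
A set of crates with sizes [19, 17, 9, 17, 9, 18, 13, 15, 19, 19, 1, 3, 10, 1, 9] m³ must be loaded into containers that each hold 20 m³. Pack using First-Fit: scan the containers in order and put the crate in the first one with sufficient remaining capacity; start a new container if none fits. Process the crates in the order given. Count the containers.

10

Put 19 m³ in container 1; 1 m³ remain.
Put 17 m³ in container 2; 3 m³ remain.
Put 9 m³ in container 3; 11 m³ remain.
Put 17 m³ in container 4; 3 m³ remain.
Put 9 m³ in container 3; 2 m³ remain.
Put 18 m³ in container 5; 2 m³ remain.
Put 13 m³ in container 6; 7 m³ remain.
Put 15 m³ in container 7; 5 m³ remain.
Put 19 m³ in container 8; 1 m³ remain.
Put 19 m³ in container 9; 1 m³ remain.
Put 1 m³ in container 1; 0 m³ remain.
Put 3 m³ in container 2; 0 m³ remain.
Put 10 m³ in container 10; 10 m³ remain.
Put 1 m³ in container 3; 1 m³ remain.
Put 9 m³ in container 10; 1 m³ remain.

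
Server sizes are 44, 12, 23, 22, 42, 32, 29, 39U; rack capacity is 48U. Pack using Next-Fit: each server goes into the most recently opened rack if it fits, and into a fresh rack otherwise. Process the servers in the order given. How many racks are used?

rack 1: place 44U, 4U left
rack 2: place 12U, 36U left
rack 2: place 23U, 13U left
rack 3: place 22U, 26U left
rack 4: place 42U, 6U left
rack 5: place 32U, 16U left
rack 6: place 29U, 19U left
rack 7: place 39U, 9U left

7 racks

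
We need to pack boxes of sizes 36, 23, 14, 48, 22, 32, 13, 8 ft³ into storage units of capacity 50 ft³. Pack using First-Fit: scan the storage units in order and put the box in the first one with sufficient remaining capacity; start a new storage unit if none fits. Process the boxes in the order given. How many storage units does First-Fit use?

5

Put 36 ft³ in storage unit 1; 14 ft³ remain.
Put 23 ft³ in storage unit 2; 27 ft³ remain.
Put 14 ft³ in storage unit 1; 0 ft³ remain.
Put 48 ft³ in storage unit 3; 2 ft³ remain.
Put 22 ft³ in storage unit 2; 5 ft³ remain.
Put 32 ft³ in storage unit 4; 18 ft³ remain.
Put 13 ft³ in storage unit 4; 5 ft³ remain.
Put 8 ft³ in storage unit 5; 42 ft³ remain.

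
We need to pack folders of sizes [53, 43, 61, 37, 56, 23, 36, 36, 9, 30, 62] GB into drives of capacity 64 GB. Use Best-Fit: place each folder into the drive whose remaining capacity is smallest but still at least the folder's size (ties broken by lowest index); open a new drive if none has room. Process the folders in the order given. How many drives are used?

9 drives

Put 53 GB in drive 1; 11 GB remain.
Put 43 GB in drive 2; 21 GB remain.
Put 61 GB in drive 3; 3 GB remain.
Put 37 GB in drive 4; 27 GB remain.
Put 56 GB in drive 5; 8 GB remain.
Put 23 GB in drive 4; 4 GB remain.
Put 36 GB in drive 6; 28 GB remain.
Put 36 GB in drive 7; 28 GB remain.
Put 9 GB in drive 1; 2 GB remain.
Put 30 GB in drive 8; 34 GB remain.
Put 62 GB in drive 9; 2 GB remain.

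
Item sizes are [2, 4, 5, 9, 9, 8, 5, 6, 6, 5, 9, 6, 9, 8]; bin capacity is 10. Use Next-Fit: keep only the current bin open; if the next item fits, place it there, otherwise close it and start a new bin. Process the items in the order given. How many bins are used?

13 bins

Put 2 in bin 1; 8 remain.
Put 4 in bin 1; 4 remain.
Put 5 in bin 2; 5 remain.
Put 9 in bin 3; 1 remain.
Put 9 in bin 4; 1 remain.
Put 8 in bin 5; 2 remain.
Put 5 in bin 6; 5 remain.
Put 6 in bin 7; 4 remain.
Put 6 in bin 8; 4 remain.
Put 5 in bin 9; 5 remain.
Put 9 in bin 10; 1 remain.
Put 6 in bin 11; 4 remain.
Put 9 in bin 12; 1 remain.
Put 8 in bin 13; 2 remain.
Final bins: [2,4] [5] [9] [9] [8] [5] [6] [6] [5] [9] [6] [9] [8].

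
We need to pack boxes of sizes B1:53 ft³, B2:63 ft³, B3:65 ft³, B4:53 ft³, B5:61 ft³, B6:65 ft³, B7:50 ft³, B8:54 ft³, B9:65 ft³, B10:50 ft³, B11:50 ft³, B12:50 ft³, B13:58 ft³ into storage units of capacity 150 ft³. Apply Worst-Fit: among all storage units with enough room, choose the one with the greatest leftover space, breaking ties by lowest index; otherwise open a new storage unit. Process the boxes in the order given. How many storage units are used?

7

storage unit 1: place B1 (53 ft³), 97 ft³ left
storage unit 1: place B2 (63 ft³), 34 ft³ left
storage unit 2: place B3 (65 ft³), 85 ft³ left
storage unit 2: place B4 (53 ft³), 32 ft³ left
storage unit 3: place B5 (61 ft³), 89 ft³ left
storage unit 3: place B6 (65 ft³), 24 ft³ left
storage unit 4: place B7 (50 ft³), 100 ft³ left
storage unit 4: place B8 (54 ft³), 46 ft³ left
storage unit 5: place B9 (65 ft³), 85 ft³ left
storage unit 5: place B10 (50 ft³), 35 ft³ left
storage unit 6: place B11 (50 ft³), 100 ft³ left
storage unit 6: place B12 (50 ft³), 50 ft³ left
storage unit 7: place B13 (58 ft³), 92 ft³ left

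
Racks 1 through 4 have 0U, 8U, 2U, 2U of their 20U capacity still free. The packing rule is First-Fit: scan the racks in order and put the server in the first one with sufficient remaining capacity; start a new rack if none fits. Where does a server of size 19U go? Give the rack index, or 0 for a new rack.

0

No rack has ≥ 19U free, so a new rack is opened.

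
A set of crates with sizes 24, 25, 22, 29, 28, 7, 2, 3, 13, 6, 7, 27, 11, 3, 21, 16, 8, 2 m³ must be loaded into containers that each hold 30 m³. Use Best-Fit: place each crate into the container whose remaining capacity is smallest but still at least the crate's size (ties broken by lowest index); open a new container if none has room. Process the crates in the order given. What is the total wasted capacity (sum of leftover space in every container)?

16

container 1: place 24 m³, 6 m³ left
container 2: place 25 m³, 5 m³ left
container 3: place 22 m³, 8 m³ left
container 4: place 29 m³, 1 m³ left
container 5: place 28 m³, 2 m³ left
container 3: place 7 m³, 1 m³ left
container 5: place 2 m³, 0 m³ left
container 2: place 3 m³, 2 m³ left
container 6: place 13 m³, 17 m³ left
container 1: place 6 m³, 0 m³ left
container 6: place 7 m³, 10 m³ left
container 7: place 27 m³, 3 m³ left
container 8: place 11 m³, 19 m³ left
container 7: place 3 m³, 0 m³ left
container 9: place 21 m³, 9 m³ left
container 8: place 16 m³, 3 m³ left
container 9: place 8 m³, 1 m³ left
container 2: place 2 m³, 0 m³ left
9 containers × 30 m³ = 270 m³; used 254 m³; unused 16 m³.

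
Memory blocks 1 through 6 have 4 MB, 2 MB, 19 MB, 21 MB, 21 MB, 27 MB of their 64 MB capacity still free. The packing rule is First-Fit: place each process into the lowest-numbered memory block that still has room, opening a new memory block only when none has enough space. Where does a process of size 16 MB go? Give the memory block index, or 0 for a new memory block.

3

Memory blocks with room: memory block 3 (19 MB), memory block 4 (21 MB), memory block 5 (21 MB), memory block 6 (27 MB).
The first with room is memory block 3.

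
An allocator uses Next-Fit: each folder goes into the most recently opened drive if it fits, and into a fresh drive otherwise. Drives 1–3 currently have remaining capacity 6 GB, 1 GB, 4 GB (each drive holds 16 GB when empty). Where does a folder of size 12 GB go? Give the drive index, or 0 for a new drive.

Next-Fit only looks at drive 3, which has 4 GB free.
12 GB does not fit, so a new drive is opened.

0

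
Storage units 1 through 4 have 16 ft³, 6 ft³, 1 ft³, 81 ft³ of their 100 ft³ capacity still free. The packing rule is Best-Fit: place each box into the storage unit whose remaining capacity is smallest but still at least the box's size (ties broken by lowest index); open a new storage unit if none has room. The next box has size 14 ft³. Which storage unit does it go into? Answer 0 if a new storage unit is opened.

1

Storage units with room: storage unit 1 (16 ft³), storage unit 4 (81 ft³).
Tightest fit is storage unit 1 with 16 ft³ free.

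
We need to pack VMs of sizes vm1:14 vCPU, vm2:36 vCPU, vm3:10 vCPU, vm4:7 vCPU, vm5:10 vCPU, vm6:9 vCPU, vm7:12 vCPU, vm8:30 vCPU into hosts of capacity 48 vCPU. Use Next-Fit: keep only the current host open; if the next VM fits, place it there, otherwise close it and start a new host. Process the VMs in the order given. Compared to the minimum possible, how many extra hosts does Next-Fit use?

Next-Fit: [14] [36,10] [7,10,9,12] [30] → 4 hosts.
Total size 128 vCPU; any packing needs at least ⌈128/48⌉ = 3 hosts.
An optimal packing achieves that bound: [36,12] [30,14] [10,10,9,7] → 3 hosts.
Excess: 4 − 3 = 1.

1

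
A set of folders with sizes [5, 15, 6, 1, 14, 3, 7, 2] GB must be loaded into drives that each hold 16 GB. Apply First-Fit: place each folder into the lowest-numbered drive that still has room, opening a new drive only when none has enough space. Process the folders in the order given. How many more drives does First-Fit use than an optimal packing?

0

First-Fit: [5,6,1,3] [15] [14,2] [7] → 4 drives.
Total size 53 GB; any packing needs at least ⌈53/16⌉ = 4 drives.
So 4 is already optimal.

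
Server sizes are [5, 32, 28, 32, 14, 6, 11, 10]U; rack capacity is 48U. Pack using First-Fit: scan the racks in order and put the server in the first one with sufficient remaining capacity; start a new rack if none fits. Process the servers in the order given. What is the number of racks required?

4

5U → rack 1 (remaining 43U)
32U → rack 1 (remaining 11U)
28U → rack 2 (remaining 20U)
32U → rack 3 (remaining 16U)
14U → rack 2 (remaining 6U)
6U → rack 1 (remaining 5U)
11U → rack 3 (remaining 5U)
10U → rack 4 (remaining 38U)
Final racks: [5,32,6] [28,14] [32,11] [10].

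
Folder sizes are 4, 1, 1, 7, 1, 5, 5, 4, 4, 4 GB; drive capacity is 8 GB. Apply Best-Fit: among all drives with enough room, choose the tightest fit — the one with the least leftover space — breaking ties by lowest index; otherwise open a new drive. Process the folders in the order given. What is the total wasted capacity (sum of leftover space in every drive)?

drive 1: place 4 GB, 4 GB left
drive 1: place 1 GB, 3 GB left
drive 1: place 1 GB, 2 GB left
drive 2: place 7 GB, 1 GB left
drive 2: place 1 GB, 0 GB left
drive 3: place 5 GB, 3 GB left
drive 4: place 5 GB, 3 GB left
drive 5: place 4 GB, 4 GB left
drive 5: place 4 GB, 0 GB left
drive 6: place 4 GB, 4 GB left
6 drives × 8 GB = 48 GB; used 36 GB; unused 12 GB.

12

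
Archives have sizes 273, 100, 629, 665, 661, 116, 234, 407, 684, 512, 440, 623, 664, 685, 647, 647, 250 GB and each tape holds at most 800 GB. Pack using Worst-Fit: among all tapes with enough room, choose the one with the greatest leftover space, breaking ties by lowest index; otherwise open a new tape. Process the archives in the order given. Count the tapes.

tape 1: place 273 GB, 527 GB left
tape 1: place 100 GB, 427 GB left
tape 2: place 629 GB, 171 GB left
tape 3: place 665 GB, 135 GB left
tape 4: place 661 GB, 139 GB left
tape 1: place 116 GB, 311 GB left
tape 1: place 234 GB, 77 GB left
tape 5: place 407 GB, 393 GB left
tape 6: place 684 GB, 116 GB left
tape 7: place 512 GB, 288 GB left
tape 8: place 440 GB, 360 GB left
tape 9: place 623 GB, 177 GB left
tape 10: place 664 GB, 136 GB left
tape 11: place 685 GB, 115 GB left
tape 12: place 647 GB, 153 GB left
tape 13: place 647 GB, 153 GB left
tape 5: place 250 GB, 143 GB left

13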